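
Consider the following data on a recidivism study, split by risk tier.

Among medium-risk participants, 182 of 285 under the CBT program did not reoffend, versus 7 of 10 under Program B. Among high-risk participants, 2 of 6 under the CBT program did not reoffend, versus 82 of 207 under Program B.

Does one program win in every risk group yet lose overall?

Medium-risk: the CBT program 182/285 = 63.9%, Program B 7/10 = 70.0% → Program B
High-risk: the CBT program 2/6 = 33.3%, Program B 82/207 = 39.6% → Program B
Overall: the CBT program 184/291 = 63.2%, Program B 89/217 = 41.0% → the CBT program
Program B wins each risk group but the CBT program wins overall — the comparison reverses. Program B's participants skew toward high-risk, which has a lower base rate.

Yes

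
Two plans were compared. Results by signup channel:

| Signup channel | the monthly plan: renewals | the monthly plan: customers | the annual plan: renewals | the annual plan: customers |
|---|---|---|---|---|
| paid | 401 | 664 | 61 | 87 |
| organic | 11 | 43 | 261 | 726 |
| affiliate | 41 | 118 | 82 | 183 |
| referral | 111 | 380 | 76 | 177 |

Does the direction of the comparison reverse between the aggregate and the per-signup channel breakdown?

Paid: the monthly plan 401/664 = 60.4%, the annual plan 61/87 = 70.1% → the annual plan
Organic: the monthly plan 11/43 = 25.6%, the annual plan 261/726 = 36.0% → the annual plan
Affiliate: the monthly plan 41/118 = 34.7%, the annual plan 82/183 = 44.8% → the annual plan
Referral: the monthly plan 111/380 = 29.2%, the annual plan 76/177 = 42.9% → the annual plan
Overall: the monthly plan 564/1205 = 46.8%, the annual plan 480/1173 = 40.9% → the monthly plan
The annual plan wins each signup group but the monthly plan wins overall — the comparison reverses. The annual plan's customers skew toward organic, which has a lower base rate.

Yes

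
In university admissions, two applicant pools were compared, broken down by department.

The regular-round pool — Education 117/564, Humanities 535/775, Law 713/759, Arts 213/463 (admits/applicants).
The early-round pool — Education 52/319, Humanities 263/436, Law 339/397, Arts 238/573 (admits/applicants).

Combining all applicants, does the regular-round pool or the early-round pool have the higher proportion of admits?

Education: the regular-round pool 117/564 = 20.7%, the early-round pool 52/319 = 16.3% → the regular-round pool
Humanities: the regular-round pool 535/775 = 69.0%, the early-round pool 263/436 = 60.3% → the regular-round pool
Law: the regular-round pool 713/759 = 93.9%, the early-round pool 339/397 = 85.4% → the regular-round pool
Arts: the regular-round pool 213/463 = 46.0%, the early-round pool 238/573 = 41.5% → the regular-round pool
Overall: the regular-round pool 1578/2561 = 61.6%, the early-round pool 892/1725 = 51.7% → the regular-round pool

the regular-round pool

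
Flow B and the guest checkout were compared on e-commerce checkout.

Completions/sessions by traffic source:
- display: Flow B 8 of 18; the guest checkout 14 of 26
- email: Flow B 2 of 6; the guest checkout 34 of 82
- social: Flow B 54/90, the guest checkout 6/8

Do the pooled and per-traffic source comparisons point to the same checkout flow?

Display: Flow B 8/18 = 44.4%, the guest checkout 14/26 = 53.8% → the guest checkout
Email: Flow B 2/6 = 33.3%, the guest checkout 34/82 = 41.5% → the guest checkout
Social: Flow B 54/90 = 60.0%, the guest checkout 6/8 = 75.0% → the guest checkout
Overall: Flow B 64/114 = 56.1%, the guest checkout 54/116 = 46.6% → Flow B
The guest checkout wins each traffic group but Flow B wins overall — the comparison reverses. The guest checkout's sessions skew toward email, which has a lower base rate.

No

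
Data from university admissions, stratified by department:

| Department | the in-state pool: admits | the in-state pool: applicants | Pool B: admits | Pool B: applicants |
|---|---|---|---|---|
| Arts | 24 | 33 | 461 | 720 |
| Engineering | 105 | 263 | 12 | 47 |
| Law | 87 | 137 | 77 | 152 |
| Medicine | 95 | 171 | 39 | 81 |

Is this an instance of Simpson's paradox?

Yes

Arts: the in-state pool 24/33 = 72.7%, Pool B 461/720 = 64.0% → the in-state pool
Engineering: the in-state pool 105/263 = 39.9%, Pool B 12/47 = 25.5% → the in-state pool
Law: the in-state pool 87/137 = 63.5%, Pool B 77/152 = 50.7% → the in-state pool
Medicine: the in-state pool 95/171 = 55.6%, Pool B 39/81 = 48.1% → the in-state pool
Overall: the in-state pool 311/604 = 51.5%, Pool B 589/1000 = 58.9% → Pool B
The in-state pool wins each department group but Pool B wins overall — the comparison reverses. The in-state pool's applicants skew toward Engineering, which has a lower base rate.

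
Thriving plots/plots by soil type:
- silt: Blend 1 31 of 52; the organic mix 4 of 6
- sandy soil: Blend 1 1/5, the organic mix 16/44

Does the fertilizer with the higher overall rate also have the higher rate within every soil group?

No

Silt: Blend 1 31/52 = 59.6%, the organic mix 4/6 = 66.7% → the organic mix
Sandy soil: Blend 1 1/5 = 20.0%, the organic mix 16/44 = 36.4% → the organic mix
Overall: Blend 1 32/57 = 56.1%, the organic mix 20/50 = 40.0% → Blend 1
The organic mix wins each soil group but Blend 1 wins overall — the comparison reverses. The organic mix's plots skew toward sandy soil, which has a lower base rate.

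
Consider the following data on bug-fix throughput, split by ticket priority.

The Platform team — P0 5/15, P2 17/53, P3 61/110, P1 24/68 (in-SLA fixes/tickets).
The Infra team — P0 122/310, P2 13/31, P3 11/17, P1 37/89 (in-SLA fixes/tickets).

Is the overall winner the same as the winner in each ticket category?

No

P0: the Platform team 5/15 = 33.3%, the Infra team 122/310 = 39.4% → the Infra team
P2: the Platform team 17/53 = 32.1%, the Infra team 13/31 = 41.9% → the Infra team
P3: the Platform team 61/110 = 55.5%, the Infra team 11/17 = 64.7% → the Infra team
P1: the Platform team 24/68 = 35.3%, the Infra team 37/89 = 41.6% → the Infra team
Overall: the Platform team 107/246 = 43.5%, the Infra team 183/447 = 40.9% → the Platform team
The Infra team wins each ticket group but the Platform team wins overall — the comparison reverses. The Infra team's tickets skew toward P0, which has a lower base rate.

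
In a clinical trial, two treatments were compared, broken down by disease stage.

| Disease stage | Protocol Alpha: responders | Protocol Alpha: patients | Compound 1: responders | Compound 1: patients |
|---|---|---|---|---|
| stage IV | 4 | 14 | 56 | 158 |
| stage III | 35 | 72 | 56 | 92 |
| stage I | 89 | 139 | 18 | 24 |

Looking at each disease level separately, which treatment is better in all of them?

Compound 1

Stage IV: Protocol Alpha 4/14 = 28.6%, Compound 1 56/158 = 35.4% → Compound 1
Stage III: Protocol Alpha 35/72 = 48.6%, Compound 1 56/92 = 60.9% → Compound 1
Stage I: Protocol Alpha 89/139 = 64.0%, Compound 1 18/24 = 75.0% → Compound 1
Compound 1 has the higher rate in all 3 groups.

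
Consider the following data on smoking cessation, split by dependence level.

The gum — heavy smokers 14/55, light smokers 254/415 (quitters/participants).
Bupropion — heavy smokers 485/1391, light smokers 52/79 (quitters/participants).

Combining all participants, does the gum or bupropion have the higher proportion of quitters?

the gum

Heavy smokers: the gum 14/55 = 25.5%, bupropion 485/1391 = 34.9% → bupropion
Light smokers: the gum 254/415 = 61.2%, bupropion 52/79 = 65.8% → bupropion
Overall: the gum 268/470 = 57.0%, bupropion 537/1470 = 36.5% → the gum
(Bupropion wins every dependence group but the gum wins overall — bupropion's participants skew toward the low-rate heavy smokers group.)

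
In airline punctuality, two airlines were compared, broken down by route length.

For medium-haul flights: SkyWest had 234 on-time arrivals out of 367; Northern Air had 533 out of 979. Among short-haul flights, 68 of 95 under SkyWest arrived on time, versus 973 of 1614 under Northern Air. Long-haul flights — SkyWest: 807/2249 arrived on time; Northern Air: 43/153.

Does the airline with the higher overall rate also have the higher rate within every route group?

Medium-haul: SkyWest 234/367 = 63.8%, Northern Air 533/979 = 54.4% → SkyWest
Short-haul: SkyWest 68/95 = 71.6%, Northern Air 973/1614 = 60.3% → SkyWest
Long-haul: SkyWest 807/2249 = 35.9%, Northern Air 43/153 = 28.1% → SkyWest
Overall: SkyWest 1109/2711 = 40.9%, Northern Air 1549/2746 = 56.4% → Northern Air
SkyWest wins each route group but Northern Air wins overall — the comparison reverses. SkyWest's flights skew toward long-haul, which has a lower base rate.

No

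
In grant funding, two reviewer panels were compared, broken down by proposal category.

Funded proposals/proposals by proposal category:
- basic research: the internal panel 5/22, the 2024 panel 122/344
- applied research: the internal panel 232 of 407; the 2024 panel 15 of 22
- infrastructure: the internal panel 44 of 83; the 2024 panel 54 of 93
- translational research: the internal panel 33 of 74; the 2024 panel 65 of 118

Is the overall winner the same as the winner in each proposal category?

No

Basic research: the internal panel 5/22 = 22.7%, the 2024 panel 122/344 = 35.5% → the 2024 panel
Applied research: the internal panel 232/407 = 57.0%, the 2024 panel 15/22 = 68.2% → the 2024 panel
Infrastructure: the internal panel 44/83 = 53.0%, the 2024 panel 54/93 = 58.1% → the 2024 panel
Translational research: the internal panel 33/74 = 44.6%, the 2024 panel 65/118 = 55.1% → the 2024 panel
Overall: the internal panel 314/586 = 53.6%, the 2024 panel 256/577 = 44.4% → the internal panel
The 2024 panel wins each proposal group but the internal panel wins overall — the comparison reverses. The 2024 panel's proposals skew toward basic research, which has a lower base rate.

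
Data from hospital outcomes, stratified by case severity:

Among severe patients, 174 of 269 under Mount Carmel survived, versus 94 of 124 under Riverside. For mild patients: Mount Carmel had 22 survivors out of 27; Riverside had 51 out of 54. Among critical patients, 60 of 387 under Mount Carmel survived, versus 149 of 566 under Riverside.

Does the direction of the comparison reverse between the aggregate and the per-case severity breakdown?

Severe: Mount Carmel 174/269 = 64.7%, Riverside 94/124 = 75.8% → Riverside
Mild: Mount Carmel 22/27 = 81.5%, Riverside 51/54 = 94.4% → Riverside
Critical: Mount Carmel 60/387 = 15.5%, Riverside 149/566 = 26.3% → Riverside
Overall: Mount Carmel 256/683 = 37.5%, Riverside 294/744 = 39.5% → Riverside
Riverside wins overall and in every case group — no reversal.

No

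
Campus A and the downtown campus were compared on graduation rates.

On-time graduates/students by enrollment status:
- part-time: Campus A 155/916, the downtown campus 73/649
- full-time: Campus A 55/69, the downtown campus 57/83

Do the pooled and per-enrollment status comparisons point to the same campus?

Yes

Part-time: Campus A 155/916 = 16.9%, the downtown campus 73/649 = 11.2% → Campus A
Full-time: Campus A 55/69 = 79.7%, the downtown campus 57/83 = 68.7% → Campus A
Overall: Campus A 210/985 = 21.3%, the downtown campus 130/732 = 17.8% → Campus A
Campus A wins overall and in every enrollment group — no reversal.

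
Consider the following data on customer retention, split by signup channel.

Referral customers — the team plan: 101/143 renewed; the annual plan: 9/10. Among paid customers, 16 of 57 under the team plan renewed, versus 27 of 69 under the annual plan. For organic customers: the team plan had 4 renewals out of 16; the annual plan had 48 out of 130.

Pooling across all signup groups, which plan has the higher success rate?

Referral: the team plan 101/143 = 70.6%, the annual plan 9/10 = 90.0% → the annual plan
Paid: the team plan 16/57 = 28.1%, the annual plan 27/69 = 39.1% → the annual plan
Organic: the team plan 4/16 = 25.0%, the annual plan 48/130 = 36.9% → the annual plan
Overall: the team plan 121/216 = 56.0%, the annual plan 84/209 = 40.2% → the team plan
(The annual plan wins every signup group but the team plan wins overall — the annual plan's customers skew toward the low-rate organic group.)

the team plan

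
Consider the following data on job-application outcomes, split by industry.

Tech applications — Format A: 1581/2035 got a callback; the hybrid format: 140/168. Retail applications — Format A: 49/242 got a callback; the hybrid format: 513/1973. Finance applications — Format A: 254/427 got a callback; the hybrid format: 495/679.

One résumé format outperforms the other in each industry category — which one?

the hybrid format

Tech: Format A 1581/2035 = 77.7%, the hybrid format 140/168 = 83.3% → the hybrid format
Retail: Format A 49/242 = 20.2%, the hybrid format 513/1973 = 26.0% → the hybrid format
Finance: Format A 254/427 = 59.5%, the hybrid format 495/679 = 72.9% → the hybrid format
The hybrid format has the higher rate in all 3 groups.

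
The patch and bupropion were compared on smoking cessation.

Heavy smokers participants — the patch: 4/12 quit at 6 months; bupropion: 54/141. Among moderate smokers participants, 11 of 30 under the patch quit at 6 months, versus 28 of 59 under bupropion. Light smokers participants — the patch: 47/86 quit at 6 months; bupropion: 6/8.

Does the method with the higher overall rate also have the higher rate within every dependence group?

Heavy smokers: the patch 4/12 = 33.3%, bupropion 54/141 = 38.3% → bupropion
Moderate smokers: the patch 11/30 = 36.7%, bupropion 28/59 = 47.5% → bupropion
Light smokers: the patch 47/86 = 54.7%, bupropion 6/8 = 75.0% → bupropion
Overall: the patch 62/128 = 48.4%, bupropion 88/208 = 42.3% → the patch
Bupropion wins each dependence group but the patch wins overall — the comparison reverses. Bupropion's participants skew toward heavy smokers, which has a lower base rate.

No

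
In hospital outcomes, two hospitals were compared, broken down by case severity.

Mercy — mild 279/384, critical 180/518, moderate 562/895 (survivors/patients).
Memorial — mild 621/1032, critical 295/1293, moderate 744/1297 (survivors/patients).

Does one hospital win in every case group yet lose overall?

Mild: Mercy 279/384 = 72.7%, Memorial 621/1032 = 60.2% → Mercy
Critical: Mercy 180/518 = 34.7%, Memorial 295/1293 = 22.8% → Mercy
Moderate: Mercy 562/895 = 62.8%, Memorial 744/1297 = 57.4% → Mercy
Overall: Mercy 1021/1797 = 56.8%, Memorial 1660/3622 = 45.8% → Mercy
Mercy wins overall and in every case group — no reversal.

No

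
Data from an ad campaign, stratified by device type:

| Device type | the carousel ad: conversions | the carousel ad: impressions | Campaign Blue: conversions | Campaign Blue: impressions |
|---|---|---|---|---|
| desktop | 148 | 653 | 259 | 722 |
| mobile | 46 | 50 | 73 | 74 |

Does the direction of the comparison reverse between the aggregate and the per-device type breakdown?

Desktop: the carousel ad 148/653 = 22.7%, Campaign Blue 259/722 = 35.9% → Campaign Blue
Mobile: the carousel ad 46/50 = 92.0%, Campaign Blue 73/74 = 98.6% → Campaign Blue
Overall: the carousel ad 194/703 = 27.6%, Campaign Blue 332/796 = 41.7% → Campaign Blue
Campaign Blue wins overall and in every device group — no reversal.

No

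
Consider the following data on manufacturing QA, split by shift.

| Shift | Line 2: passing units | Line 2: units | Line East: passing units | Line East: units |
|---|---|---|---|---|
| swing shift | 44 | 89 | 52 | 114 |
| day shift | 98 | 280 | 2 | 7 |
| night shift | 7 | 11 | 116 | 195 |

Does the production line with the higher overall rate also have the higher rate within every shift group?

No

Swing shift: Line 2 44/89 = 49.4%, Line East 52/114 = 45.6% → Line 2
Day shift: Line 2 98/280 = 35.0%, Line East 2/7 = 28.6% → Line 2
Night shift: Line 2 7/11 = 63.6%, Line East 116/195 = 59.5% → Line 2
Overall: Line 2 149/380 = 39.2%, Line East 170/316 = 53.8% → Line East
Line 2 wins each shift group but Line East wins overall — the comparison reverses. Line 2's units skew toward day shift, which has a lower base rate.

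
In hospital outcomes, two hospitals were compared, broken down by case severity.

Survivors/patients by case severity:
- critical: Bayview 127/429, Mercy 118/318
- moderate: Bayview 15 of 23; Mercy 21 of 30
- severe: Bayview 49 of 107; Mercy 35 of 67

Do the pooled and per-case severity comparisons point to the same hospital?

Critical: Bayview 127/429 = 29.6%, Mercy 118/318 = 37.1% → Mercy
Moderate: Bayview 15/23 = 65.2%, Mercy 21/30 = 70.0% → Mercy
Severe: Bayview 49/107 = 45.8%, Mercy 35/67 = 52.2% → Mercy
Overall: Bayview 191/559 = 34.2%, Mercy 174/415 = 41.9% → Mercy
Mercy wins overall and in every case group — no reversal.

Yes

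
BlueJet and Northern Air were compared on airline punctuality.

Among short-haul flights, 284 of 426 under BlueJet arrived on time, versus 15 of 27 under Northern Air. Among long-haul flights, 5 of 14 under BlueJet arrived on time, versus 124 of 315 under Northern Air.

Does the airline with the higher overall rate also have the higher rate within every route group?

Short-haul: BlueJet 284/426 = 66.7%, Northern Air 15/27 = 55.6% → BlueJet
Long-haul: BlueJet 5/14 = 35.7%, Northern Air 124/315 = 39.4% → Northern Air
Overall: BlueJet 289/440 = 65.7%, Northern Air 139/342 = 40.6% → BlueJet
Neither sweeps: BlueJet wins 1 of 2 groups, Northern Air wins 1. BlueJet wins overall but not every group — no Simpson reversal.

No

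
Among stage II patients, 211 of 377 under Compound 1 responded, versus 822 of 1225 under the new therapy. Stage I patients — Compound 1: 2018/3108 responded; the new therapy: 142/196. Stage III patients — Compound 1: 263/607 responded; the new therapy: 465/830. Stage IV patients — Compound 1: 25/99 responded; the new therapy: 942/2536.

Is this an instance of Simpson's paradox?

Stage II: Compound 1 211/377 = 56.0%, the new therapy 822/1225 = 67.1% → the new therapy
Stage I: Compound 1 2018/3108 = 64.9%, the new therapy 142/196 = 72.4% → the new therapy
Stage III: Compound 1 263/607 = 43.3%, the new therapy 465/830 = 56.0% → the new therapy
Stage IV: Compound 1 25/99 = 25.3%, the new therapy 942/2536 = 37.1% → the new therapy
Overall: Compound 1 2517/4191 = 60.1%, the new therapy 2371/4787 = 49.5% → Compound 1
The new therapy wins each disease group but Compound 1 wins overall — the comparison reverses. The new therapy's patients skew toward stage IV, which has a lower base rate.

Yes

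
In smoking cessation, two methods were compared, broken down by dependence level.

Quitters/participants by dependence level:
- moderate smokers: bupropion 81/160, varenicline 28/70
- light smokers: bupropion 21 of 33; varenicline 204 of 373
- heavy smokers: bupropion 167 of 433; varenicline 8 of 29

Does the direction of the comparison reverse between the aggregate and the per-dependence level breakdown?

Yes

Moderate smokers: bupropion 81/160 = 50.6%, varenicline 28/70 = 40.0% → bupropion
Light smokers: bupropion 21/33 = 63.6%, varenicline 204/373 = 54.7% → bupropion
Heavy smokers: bupropion 167/433 = 38.6%, varenicline 8/29 = 27.6% → bupropion
Overall: bupropion 269/626 = 43.0%, varenicline 240/472 = 50.8% → varenicline
Bupropion wins each dependence group but varenicline wins overall — the comparison reverses. Bupropion's participants skew toward heavy smokers, which has a lower base rate.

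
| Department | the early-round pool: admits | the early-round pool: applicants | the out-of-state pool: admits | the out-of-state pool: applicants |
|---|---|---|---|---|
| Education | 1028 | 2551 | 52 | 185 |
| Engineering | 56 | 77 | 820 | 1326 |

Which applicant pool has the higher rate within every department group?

Education: the early-round pool 1028/2551 = 40.3%, the out-of-state pool 52/185 = 28.1% → the early-round pool
Engineering: the early-round pool 56/77 = 72.7%, the out-of-state pool 820/1326 = 61.8% → the early-round pool
The early-round pool has the higher rate in both groups.

the early-round pool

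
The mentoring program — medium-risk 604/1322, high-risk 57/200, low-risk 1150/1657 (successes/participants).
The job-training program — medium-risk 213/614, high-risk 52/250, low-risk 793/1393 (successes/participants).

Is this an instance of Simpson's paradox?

No

Medium-risk: the mentoring program 604/1322 = 45.7%, the job-training program 213/614 = 34.7% → the mentoring program
High-risk: the mentoring program 57/200 = 28.5%, the job-training program 52/250 = 20.8% → the mentoring program
Low-risk: the mentoring program 1150/1657 = 69.4%, the job-training program 793/1393 = 56.9% → the mentoring program
Overall: the mentoring program 1811/3179 = 57.0%, the job-training program 1058/2257 = 46.9% → the mentoring program
The mentoring program wins overall and in every risk group — no reversal.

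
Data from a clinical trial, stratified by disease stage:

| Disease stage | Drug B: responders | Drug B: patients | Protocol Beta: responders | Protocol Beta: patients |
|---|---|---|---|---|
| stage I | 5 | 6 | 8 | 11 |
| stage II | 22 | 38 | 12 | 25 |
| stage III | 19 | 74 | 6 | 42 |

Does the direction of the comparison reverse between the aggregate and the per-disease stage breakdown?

No

Stage I: Drug B 5/6 = 83.3%, Protocol Beta 8/11 = 72.7% → Drug B
Stage II: Drug B 22/38 = 57.9%, Protocol Beta 12/25 = 48.0% → Drug B
Stage III: Drug B 19/74 = 25.7%, Protocol Beta 6/42 = 14.3% → Drug B
Overall: Drug B 46/118 = 39.0%, Protocol Beta 26/78 = 33.3% → Drug B
Drug B wins overall and in every disease group — no reversal.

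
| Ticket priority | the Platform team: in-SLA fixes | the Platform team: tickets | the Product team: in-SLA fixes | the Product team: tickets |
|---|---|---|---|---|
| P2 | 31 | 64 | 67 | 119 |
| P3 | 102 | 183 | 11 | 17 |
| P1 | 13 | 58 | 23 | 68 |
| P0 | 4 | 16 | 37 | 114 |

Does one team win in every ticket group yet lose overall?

P2: the Platform team 31/64 = 48.4%, the Product team 67/119 = 56.3% → the Product team
P3: the Platform team 102/183 = 55.7%, the Product team 11/17 = 64.7% → the Product team
P1: the Platform team 13/58 = 22.4%, the Product team 23/68 = 33.8% → the Product team
P0: the Platform team 4/16 = 25.0%, the Product team 37/114 = 32.5% → the Product team
Overall: the Platform team 150/321 = 46.7%, the Product team 138/318 = 43.4% → the Platform team
The Product team wins each ticket group but the Platform team wins overall — the comparison reverses. The Product team's tickets skew toward P0, which has a lower base rate.

Yes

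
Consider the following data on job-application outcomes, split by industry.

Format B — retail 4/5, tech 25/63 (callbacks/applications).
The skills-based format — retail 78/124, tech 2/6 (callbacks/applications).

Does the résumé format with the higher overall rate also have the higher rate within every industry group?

No

Retail: Format B 4/5 = 80.0%, the skills-based format 78/124 = 62.9% → Format B
Tech: Format B 25/63 = 39.7%, the skills-based format 2/6 = 33.3% → Format B
Overall: Format B 29/68 = 42.6%, the skills-based format 80/130 = 61.5% → the skills-based format
Format B wins each industry group but the skills-based format wins overall — the comparison reverses. Format B's applications skew toward tech, which has a lower base rate.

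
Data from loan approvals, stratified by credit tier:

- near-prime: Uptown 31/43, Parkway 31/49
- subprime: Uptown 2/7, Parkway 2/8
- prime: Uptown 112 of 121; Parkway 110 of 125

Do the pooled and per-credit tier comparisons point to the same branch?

Yes

Near-prime: Uptown 31/43 = 72.1%, Parkway 31/49 = 63.3% → Uptown
Subprime: Uptown 2/7 = 28.6%, Parkway 2/8 = 25.0% → Uptown
Prime: Uptown 112/121 = 92.6%, Parkway 110/125 = 88.0% → Uptown
Overall: Uptown 145/171 = 84.8%, Parkway 143/182 = 78.6% → Uptown
Uptown wins overall and in every credit group — no reversal.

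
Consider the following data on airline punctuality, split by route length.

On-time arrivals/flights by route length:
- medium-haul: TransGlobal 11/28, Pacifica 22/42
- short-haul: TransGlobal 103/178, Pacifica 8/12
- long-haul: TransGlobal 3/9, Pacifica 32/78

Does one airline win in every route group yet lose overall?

Medium-haul: TransGlobal 11/28 = 39.3%, Pacifica 22/42 = 52.4% → Pacifica
Short-haul: TransGlobal 103/178 = 57.9%, Pacifica 8/12 = 66.7% → Pacifica
Long-haul: TransGlobal 3/9 = 33.3%, Pacifica 32/78 = 41.0% → Pacifica
Overall: TransGlobal 117/215 = 54.4%, Pacifica 62/132 = 47.0% → TransGlobal
Pacifica wins each route group but TransGlobal wins overall — the comparison reverses. Pacifica's flights skew toward long-haul, which has a lower base rate.

Yes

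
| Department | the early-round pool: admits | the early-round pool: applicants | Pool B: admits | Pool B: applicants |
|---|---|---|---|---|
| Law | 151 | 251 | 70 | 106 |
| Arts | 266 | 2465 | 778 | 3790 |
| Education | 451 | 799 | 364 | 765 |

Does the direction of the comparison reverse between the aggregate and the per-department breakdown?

Law: the early-round pool 151/251 = 60.2%, Pool B 70/106 = 66.0% → Pool B
Arts: the early-round pool 266/2465 = 10.8%, Pool B 778/3790 = 20.5% → Pool B
Education: the early-round pool 451/799 = 56.4%, Pool B 364/765 = 47.6% → the early-round pool
Overall: the early-round pool 868/3515 = 24.7%, Pool B 1212/4661 = 26.0% → Pool B
Neither sweeps: the early-round pool wins 1 of 3 groups, Pool B wins 2. Pool B wins overall but not every group — no Simpson reversal.

No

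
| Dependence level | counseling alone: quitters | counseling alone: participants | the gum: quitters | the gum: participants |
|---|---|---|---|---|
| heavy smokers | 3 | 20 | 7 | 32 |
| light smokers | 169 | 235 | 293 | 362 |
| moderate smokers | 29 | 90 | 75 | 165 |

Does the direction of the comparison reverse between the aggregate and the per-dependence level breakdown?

No

Heavy smokers: counseling alone 3/20 = 15.0%, the gum 7/32 = 21.9% → the gum
Light smokers: counseling alone 169/235 = 71.9%, the gum 293/362 = 80.9% → the gum
Moderate smokers: counseling alone 29/90 = 32.2%, the gum 75/165 = 45.5% → the gum
Overall: counseling alone 201/345 = 58.3%, the gum 375/559 = 67.1% → the gum
The gum wins overall and in every dependence group — no reversal.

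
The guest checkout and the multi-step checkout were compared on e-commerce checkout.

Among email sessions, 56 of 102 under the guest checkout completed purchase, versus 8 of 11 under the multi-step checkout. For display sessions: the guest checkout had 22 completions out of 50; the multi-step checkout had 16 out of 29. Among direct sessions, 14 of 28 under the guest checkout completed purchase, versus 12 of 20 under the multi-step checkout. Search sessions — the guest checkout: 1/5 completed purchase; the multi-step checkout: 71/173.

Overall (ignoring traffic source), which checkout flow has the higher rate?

the guest checkout

Email: the guest checkout 56/102 = 54.9%, the multi-step checkout 8/11 = 72.7% → the multi-step checkout
Display: the guest checkout 22/50 = 44.0%, the multi-step checkout 16/29 = 55.2% → the multi-step checkout
Direct: the guest checkout 14/28 = 50.0%, the multi-step checkout 12/20 = 60.0% → the multi-step checkout
Search: the guest checkout 1/5 = 20.0%, the multi-step checkout 71/173 = 41.0% → the multi-step checkout
Overall: the guest checkout 93/185 = 50.3%, the multi-step checkout 107/233 = 45.9% → the guest checkout
(The multi-step checkout wins every traffic group but the guest checkout wins overall — the multi-step checkout's sessions skew toward the low-rate search group.)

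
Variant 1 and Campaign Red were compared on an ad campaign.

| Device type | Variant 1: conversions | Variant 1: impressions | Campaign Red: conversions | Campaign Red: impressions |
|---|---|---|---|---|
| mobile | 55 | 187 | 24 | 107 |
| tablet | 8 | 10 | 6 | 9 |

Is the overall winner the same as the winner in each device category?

Mobile: Variant 1 55/187 = 29.4%, Campaign Red 24/107 = 22.4% → Variant 1
Tablet: Variant 1 8/10 = 80.0%, Campaign Red 6/9 = 66.7% → Variant 1
Overall: Variant 1 63/197 = 32.0%, Campaign Red 30/116 = 25.9% → Variant 1
Variant 1 wins overall and in every device group — no reversal.

Yes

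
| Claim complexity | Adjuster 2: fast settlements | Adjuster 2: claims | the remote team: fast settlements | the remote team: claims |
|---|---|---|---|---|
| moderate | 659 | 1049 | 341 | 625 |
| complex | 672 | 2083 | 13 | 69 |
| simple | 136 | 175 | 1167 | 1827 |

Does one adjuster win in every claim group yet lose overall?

Moderate: Adjuster 2 659/1049 = 62.8%, the remote team 341/625 = 54.6% → Adjuster 2
Complex: Adjuster 2 672/2083 = 32.3%, the remote team 13/69 = 18.8% → Adjuster 2
Simple: Adjuster 2 136/175 = 77.7%, the remote team 1167/1827 = 63.9% → Adjuster 2
Overall: Adjuster 2 1467/3307 = 44.4%, the remote team 1521/2521 = 60.3% → the remote team
Adjuster 2 wins each claim group but the remote team wins overall — the comparison reverses. Adjuster 2's claims skew toward complex, which has a lower base rate.

Yes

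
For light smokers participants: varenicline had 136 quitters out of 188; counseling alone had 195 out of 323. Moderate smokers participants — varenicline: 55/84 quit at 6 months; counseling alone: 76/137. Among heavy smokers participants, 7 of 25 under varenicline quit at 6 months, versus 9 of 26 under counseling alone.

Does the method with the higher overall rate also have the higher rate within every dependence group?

Light smokers: varenicline 136/188 = 72.3%, counseling alone 195/323 = 60.4% → varenicline
Moderate smokers: varenicline 55/84 = 65.5%, counseling alone 76/137 = 55.5% → varenicline
Heavy smokers: varenicline 7/25 = 28.0%, counseling alone 9/26 = 34.6% → counseling alone
Overall: varenicline 198/297 = 66.7%, counseling alone 280/486 = 57.6% → varenicline
Neither sweeps: varenicline wins 2 of 3 groups, counseling alone wins 1. Varenicline wins overall but not every group — no Simpson reversal.

No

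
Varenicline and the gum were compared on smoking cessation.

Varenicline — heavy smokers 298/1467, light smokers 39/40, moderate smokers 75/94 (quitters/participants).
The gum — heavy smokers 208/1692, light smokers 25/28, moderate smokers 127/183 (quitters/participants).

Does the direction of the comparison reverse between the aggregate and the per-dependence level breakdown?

Heavy smokers: varenicline 298/1467 = 20.3%, the gum 208/1692 = 12.3% → varenicline
Light smokers: varenicline 39/40 = 97.5%, the gum 25/28 = 89.3% → varenicline
Moderate smokers: varenicline 75/94 = 79.8%, the gum 127/183 = 69.4% → varenicline
Overall: varenicline 412/1601 = 25.7%, the gum 360/1903 = 18.9% → varenicline
Varenicline wins overall and in every dependence group — no reversal.

No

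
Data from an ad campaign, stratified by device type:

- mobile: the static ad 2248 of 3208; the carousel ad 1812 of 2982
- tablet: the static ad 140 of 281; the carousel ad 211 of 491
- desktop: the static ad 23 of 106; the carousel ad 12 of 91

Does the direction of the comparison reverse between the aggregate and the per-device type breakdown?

Mobile: the static ad 2248/3208 = 70.1%, the carousel ad 1812/2982 = 60.8% → the static ad
Tablet: the static ad 140/281 = 49.8%, the carousel ad 211/491 = 43.0% → the static ad
Desktop: the static ad 23/106 = 21.7%, the carousel ad 12/91 = 13.2% → the static ad
Overall: the static ad 2411/3595 = 67.1%, the carousel ad 2035/3564 = 57.1% → the static ad
The static ad wins overall and in every device group — no reversal.

No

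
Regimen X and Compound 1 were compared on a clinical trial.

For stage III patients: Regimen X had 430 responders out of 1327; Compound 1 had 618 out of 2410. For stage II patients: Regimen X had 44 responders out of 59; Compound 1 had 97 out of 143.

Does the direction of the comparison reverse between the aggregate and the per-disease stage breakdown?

Stage III: Regimen X 430/1327 = 32.4%, Compound 1 618/2410 = 25.6% → Regimen X
Stage II: Regimen X 44/59 = 74.6%, Compound 1 97/143 = 67.8% → Regimen X
Overall: Regimen X 474/1386 = 34.2%, Compound 1 715/2553 = 28.0% → Regimen X
Regimen X wins overall and in every disease group — no reversal.

No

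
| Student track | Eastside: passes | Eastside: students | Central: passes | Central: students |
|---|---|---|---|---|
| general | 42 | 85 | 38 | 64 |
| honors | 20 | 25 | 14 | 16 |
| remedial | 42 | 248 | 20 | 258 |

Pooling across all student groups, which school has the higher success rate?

Eastside

General: Eastside 42/85 = 49.4%, Central 38/64 = 59.4% → Central
Honors: Eastside 20/25 = 80.0%, Central 14/16 = 87.5% → Central
Remedial: Eastside 42/248 = 16.9%, Central 20/258 = 7.8% → Eastside
Overall: Eastside 104/358 = 29.1%, Central 72/338 = 21.3% → Eastside
(Neither sweeps every student group, but Eastside has the higher pooled rate.)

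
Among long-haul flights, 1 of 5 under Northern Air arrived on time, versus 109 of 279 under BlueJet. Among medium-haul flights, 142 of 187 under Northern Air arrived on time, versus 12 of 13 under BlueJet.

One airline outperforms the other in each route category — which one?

Long-haul: Northern Air 1/5 = 20.0%, BlueJet 109/279 = 39.1% → BlueJet
Medium-haul: Northern Air 142/187 = 75.9%, BlueJet 12/13 = 92.3% → BlueJet
BlueJet has the higher rate in both groups.

BlueJet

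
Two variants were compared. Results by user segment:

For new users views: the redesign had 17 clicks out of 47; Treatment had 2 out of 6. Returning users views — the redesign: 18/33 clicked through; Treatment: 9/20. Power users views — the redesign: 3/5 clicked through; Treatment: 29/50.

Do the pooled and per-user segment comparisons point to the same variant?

No

New users: the redesign 17/47 = 36.2%, Treatment 2/6 = 33.3% → the redesign
Returning users: the redesign 18/33 = 54.5%, Treatment 9/20 = 45.0% → the redesign
Power users: the redesign 3/5 = 60.0%, Treatment 29/50 = 58.0% → the redesign
Overall: the redesign 38/85 = 44.7%, Treatment 40/76 = 52.6% → Treatment
The redesign wins each user group but Treatment wins overall — the comparison reverses. The redesign's views skew toward new users, which has a lower base rate.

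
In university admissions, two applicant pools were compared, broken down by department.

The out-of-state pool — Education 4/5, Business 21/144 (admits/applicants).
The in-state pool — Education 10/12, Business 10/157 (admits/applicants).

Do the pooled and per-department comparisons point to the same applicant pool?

No

Education: the out-of-state pool 4/5 = 80.0%, the in-state pool 10/12 = 83.3% → the in-state pool
Business: the out-of-state pool 21/144 = 14.6%, the in-state pool 10/157 = 6.4% → the out-of-state pool
Overall: the out-of-state pool 25/149 = 16.8%, the in-state pool 20/169 = 11.8% → the out-of-state pool
Neither sweeps: the out-of-state pool wins 1 of 2 groups, the in-state pool wins 1. The out-of-state pool wins overall but not every group — no Simpson reversal.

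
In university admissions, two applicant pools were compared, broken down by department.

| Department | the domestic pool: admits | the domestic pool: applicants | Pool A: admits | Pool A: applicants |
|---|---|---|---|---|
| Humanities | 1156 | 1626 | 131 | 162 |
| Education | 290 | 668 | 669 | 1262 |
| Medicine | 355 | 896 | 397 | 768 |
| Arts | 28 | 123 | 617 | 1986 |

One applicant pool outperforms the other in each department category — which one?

Humanities: the domestic pool 1156/1626 = 71.1%, Pool A 131/162 = 80.9% → Pool A
Education: the domestic pool 290/668 = 43.4%, Pool A 669/1262 = 53.0% → Pool A
Medicine: the domestic pool 355/896 = 39.6%, Pool A 397/768 = 51.7% → Pool A
Arts: the domestic pool 28/123 = 22.8%, Pool A 617/1986 = 31.1% → Pool A
Pool A has the higher rate in all 4 groups.

Pool A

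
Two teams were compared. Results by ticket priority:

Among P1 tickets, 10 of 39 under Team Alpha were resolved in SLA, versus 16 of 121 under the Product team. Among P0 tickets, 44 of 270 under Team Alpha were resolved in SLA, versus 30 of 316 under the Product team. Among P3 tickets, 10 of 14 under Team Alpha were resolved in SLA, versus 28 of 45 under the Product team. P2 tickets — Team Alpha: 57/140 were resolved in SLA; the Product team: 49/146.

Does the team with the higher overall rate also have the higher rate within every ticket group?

P1: Team Alpha 10/39 = 25.6%, the Product team 16/121 = 13.2% → Team Alpha
P0: Team Alpha 44/270 = 16.3%, the Product team 30/316 = 9.5% → Team Alpha
P3: Team Alpha 10/14 = 71.4%, the Product team 28/45 = 62.2% → Team Alpha
P2: Team Alpha 57/140 = 40.7%, the Product team 49/146 = 33.6% → Team Alpha
Overall: Team Alpha 121/463 = 26.1%, the Product team 123/628 = 19.6% → Team Alpha
Team Alpha wins overall and in every ticket group — no reversal.

Yes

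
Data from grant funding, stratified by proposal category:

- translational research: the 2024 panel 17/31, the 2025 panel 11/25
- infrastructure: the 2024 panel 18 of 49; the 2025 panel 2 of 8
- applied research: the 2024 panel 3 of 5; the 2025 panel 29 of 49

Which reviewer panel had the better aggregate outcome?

Translational research: the 2024 panel 17/31 = 54.8%, the 2025 panel 11/25 = 44.0% → the 2024 panel
Infrastructure: the 2024 panel 18/49 = 36.7%, the 2025 panel 2/8 = 25.0% → the 2024 panel
Applied research: the 2024 panel 3/5 = 60.0%, the 2025 panel 29/49 = 59.2% → the 2024 panel
Overall: the 2024 panel 38/85 = 44.7%, the 2025 panel 42/82 = 51.2% → the 2025 panel
(The 2024 panel wins every proposal group but the 2025 panel wins overall — the 2024 panel's proposals skew toward the low-rate infrastructure group.)

the 2025 panel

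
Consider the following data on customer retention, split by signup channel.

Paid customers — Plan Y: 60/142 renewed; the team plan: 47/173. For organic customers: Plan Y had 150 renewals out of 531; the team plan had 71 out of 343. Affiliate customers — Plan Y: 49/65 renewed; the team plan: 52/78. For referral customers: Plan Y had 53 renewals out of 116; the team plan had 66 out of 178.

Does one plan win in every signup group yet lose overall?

Paid: Plan Y 60/142 = 42.3%, the team plan 47/173 = 27.2% → Plan Y
Organic: Plan Y 150/531 = 28.2%, the team plan 71/343 = 20.7% → Plan Y
Affiliate: Plan Y 49/65 = 75.4%, the team plan 52/78 = 66.7% → Plan Y
Referral: Plan Y 53/116 = 45.7%, the team plan 66/178 = 37.1% → Plan Y
Overall: Plan Y 312/854 = 36.5%, the team plan 236/772 = 30.6% → Plan Y
Plan Y wins overall and in every signup group — no reversal.

No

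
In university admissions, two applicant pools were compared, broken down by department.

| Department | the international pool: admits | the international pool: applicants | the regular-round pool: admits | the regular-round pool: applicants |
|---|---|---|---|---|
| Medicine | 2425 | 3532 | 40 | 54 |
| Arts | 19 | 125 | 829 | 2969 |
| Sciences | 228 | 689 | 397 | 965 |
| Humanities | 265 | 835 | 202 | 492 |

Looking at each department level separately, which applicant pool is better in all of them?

the regular-round pool

Medicine: the international pool 2425/3532 = 68.7%, the regular-round pool 40/54 = 74.1% → the regular-round pool
Arts: the international pool 19/125 = 15.2%, the regular-round pool 829/2969 = 27.9% → the regular-round pool
Sciences: the international pool 228/689 = 33.1%, the regular-round pool 397/965 = 41.1% → the regular-round pool
Humanities: the international pool 265/835 = 31.7%, the regular-round pool 202/492 = 41.1% → the regular-round pool
The regular-round pool has the higher rate in all 4 groups.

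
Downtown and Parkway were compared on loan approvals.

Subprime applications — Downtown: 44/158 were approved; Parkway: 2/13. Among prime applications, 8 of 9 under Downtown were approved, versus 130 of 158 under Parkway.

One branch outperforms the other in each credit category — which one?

Downtown

Subprime: Downtown 44/158 = 27.8%, Parkway 2/13 = 15.4% → Downtown
Prime: Downtown 8/9 = 88.9%, Parkway 130/158 = 82.3% → Downtown
Downtown has the higher rate in both groups.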